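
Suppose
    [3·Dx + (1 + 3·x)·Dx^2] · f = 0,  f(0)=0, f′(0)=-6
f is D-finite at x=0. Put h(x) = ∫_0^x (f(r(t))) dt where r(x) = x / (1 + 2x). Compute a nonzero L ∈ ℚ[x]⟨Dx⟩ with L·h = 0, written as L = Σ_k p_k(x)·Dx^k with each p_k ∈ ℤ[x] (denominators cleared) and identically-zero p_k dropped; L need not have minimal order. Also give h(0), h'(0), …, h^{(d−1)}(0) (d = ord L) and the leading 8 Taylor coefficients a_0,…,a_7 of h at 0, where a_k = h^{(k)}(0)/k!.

f: a_k = 0, -6, 9, -18, 81/2, -486/5, 243, -4374/7, …
Change of var in L_f (x↦r) gives L₀.
Integrate: L := L₀·Dx.
L = (7 + 20·x)·Dx^2 + (1 + 7·x + 10·x^2)·Dx^3  (order 3).
h: a_k = 0, 0, -3, 7, -39/2, 609/10, -1031/5, 741, …
ICs: h(0) = 0, h′(0) = 0, h′′(0) = -6.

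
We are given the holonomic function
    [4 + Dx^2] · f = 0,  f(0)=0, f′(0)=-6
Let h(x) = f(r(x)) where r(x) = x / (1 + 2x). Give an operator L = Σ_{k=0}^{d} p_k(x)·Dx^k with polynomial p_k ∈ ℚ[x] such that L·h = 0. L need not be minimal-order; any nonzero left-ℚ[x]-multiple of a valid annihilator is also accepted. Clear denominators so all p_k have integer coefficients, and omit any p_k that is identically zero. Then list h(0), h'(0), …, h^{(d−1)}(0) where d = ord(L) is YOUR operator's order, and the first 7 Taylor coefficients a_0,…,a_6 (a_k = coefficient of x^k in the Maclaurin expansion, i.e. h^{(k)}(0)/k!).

f: a_k = 0, -6, 0, 4, 0, -4/5, 0, …
Substitute x→r, Dx→(1/r')Dx; clear ⇒ L₀.
L = 4 + (4 + 24·x + 48·x^2 + 32·x^3)·Dx + (1 + 8·x + 24·x^2 + 32·x^3 + 16·x^4)·Dx^2  (order 2).
h: a_k = 0, -6, 12, -20, 24, -4/5, -120, …
ICs: h(0) = 0, h′(0) = -6.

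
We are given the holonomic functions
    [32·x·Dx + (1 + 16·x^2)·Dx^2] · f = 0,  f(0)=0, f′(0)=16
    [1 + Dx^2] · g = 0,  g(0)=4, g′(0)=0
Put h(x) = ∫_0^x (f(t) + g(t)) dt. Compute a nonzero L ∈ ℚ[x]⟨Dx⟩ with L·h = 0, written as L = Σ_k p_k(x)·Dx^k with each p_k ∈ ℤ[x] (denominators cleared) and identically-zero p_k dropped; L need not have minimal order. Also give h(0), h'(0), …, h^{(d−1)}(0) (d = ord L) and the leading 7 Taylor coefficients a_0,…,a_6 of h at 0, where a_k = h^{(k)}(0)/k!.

f: a_k = 0, 16, 0, -256/3, 0, 4096/5, 0, …
g: a_k = 4, 0, -2, 0, 1/6, 0, -1/180, …
L₀ := lclm(L_f,L_g); ord L₀ ≤ 2+2.
∫: right-multiply L₀ by Dx.
L = (-6112·x + 99328·x^3 + 8192·x^5)·Dx^2 + (-31 + 1072·x^2 + 25344·x^4 + 4096·x^6)·Dx^3 + (-6112·x + 99328·x^3 + 8192·x^5)·Dx^4 + (-31 + 1072·x^2 + 25344·x^4 + 4096·x^6)·Dx^5  (order 5).
h: a_k = 0, 4, 8, -2/3, -64/3, 1/30, 2048/15, …
ICs: h(0) = 0, h′(0) = 4, h′′(0) = 16, h′′′(0) = -4, h′′′′(0) = -512.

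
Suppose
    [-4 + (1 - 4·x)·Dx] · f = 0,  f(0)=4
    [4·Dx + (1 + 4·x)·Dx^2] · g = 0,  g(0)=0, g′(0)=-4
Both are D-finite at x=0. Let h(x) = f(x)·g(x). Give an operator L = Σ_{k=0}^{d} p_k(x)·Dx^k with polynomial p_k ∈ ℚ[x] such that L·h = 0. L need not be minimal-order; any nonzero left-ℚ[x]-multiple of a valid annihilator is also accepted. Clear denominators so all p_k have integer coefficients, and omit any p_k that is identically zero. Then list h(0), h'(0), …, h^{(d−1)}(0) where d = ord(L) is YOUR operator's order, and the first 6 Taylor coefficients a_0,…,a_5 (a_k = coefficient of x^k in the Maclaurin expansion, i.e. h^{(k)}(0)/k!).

L = 16 + (4 + 48·x)·Dx + (-1 + 16·x^2)·Dx^2  (order 2).
h: a_k = 0, -16, -32, -640/3, -1792/3, -48128/15, …
ICs: h(0) = 0, h′(0) = -16.

f: a_k = 4, 16, 64, 256, 1024, 4096, …
g: a_k = 0, -4, 8, -64/3, 64, -1024/5, …
h₀=f·g: eliminate ⇒ L₀, order ≤ 1·2.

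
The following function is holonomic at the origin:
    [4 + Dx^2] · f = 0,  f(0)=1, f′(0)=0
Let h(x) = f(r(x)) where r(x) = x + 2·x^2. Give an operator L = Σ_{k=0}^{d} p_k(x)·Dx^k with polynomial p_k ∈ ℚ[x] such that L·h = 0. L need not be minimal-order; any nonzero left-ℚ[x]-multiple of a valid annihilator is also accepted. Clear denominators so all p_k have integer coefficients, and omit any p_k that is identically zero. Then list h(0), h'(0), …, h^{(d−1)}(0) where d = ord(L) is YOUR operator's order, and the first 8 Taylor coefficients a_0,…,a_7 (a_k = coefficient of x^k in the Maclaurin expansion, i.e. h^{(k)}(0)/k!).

L = (4 + 48·x + 192·x^2 + 256·x^3) - 4·Dx + (1 + 4·x)·Dx^2  (order 2).
h: a_k = 1, 0, -2, -8, -22/3, 16/3, 716/45, 304/15, …
ICs: h(0) = 1, h′(0) = 0.

f: a_k = 1, 0, -2, 0, 2/3, 0, -4/45, 0, …
h₀=f(r): pull back L_f along r ⇒ L₀.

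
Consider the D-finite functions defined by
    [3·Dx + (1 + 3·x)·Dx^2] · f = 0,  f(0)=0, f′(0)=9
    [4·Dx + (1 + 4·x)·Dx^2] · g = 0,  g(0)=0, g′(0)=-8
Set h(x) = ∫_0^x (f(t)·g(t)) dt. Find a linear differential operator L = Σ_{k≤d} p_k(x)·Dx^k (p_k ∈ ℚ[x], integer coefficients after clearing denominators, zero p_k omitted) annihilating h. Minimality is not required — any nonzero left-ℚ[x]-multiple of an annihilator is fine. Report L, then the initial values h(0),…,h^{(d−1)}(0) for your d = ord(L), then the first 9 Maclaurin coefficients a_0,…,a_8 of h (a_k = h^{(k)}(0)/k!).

f: a_k = 0, 9, -27/2, 27, -243/4, 729/5, -729/2, 6561/7, -19683/8, …
g: a_k = 0, -8, 16, -128/3, 128, -2048/5, 4096/3, -32768/7, 16384, …
h₀=f·g: eliminate ⇒ L₀, order ≤ 2·2.
Integrate: L := L₀·Dx.
L = (600 + 4032·x + 6912·x^2)·Dx^2 + (854 + 8808·x + 30240·x^2 + 34560·x^3)·Dx^3 + (172 + 2380·x + 12312·x^2 + 28224·x^3 + 24192·x^4)·Dx^4 + (7 + 122·x + 847·x^2 + 2928·x^3 + 5040·x^4 + 3456·x^5)·Dx^5  (order 5).
h: a_k = 0, 0, 0, -24, 63, -816/5, 441, -43524/35, 36393/10, …
ICs: h(0) = 0, h′(0) = 0, h′′(0) = 0, h′′′(0) = -144, h′′′′(0) = 1512.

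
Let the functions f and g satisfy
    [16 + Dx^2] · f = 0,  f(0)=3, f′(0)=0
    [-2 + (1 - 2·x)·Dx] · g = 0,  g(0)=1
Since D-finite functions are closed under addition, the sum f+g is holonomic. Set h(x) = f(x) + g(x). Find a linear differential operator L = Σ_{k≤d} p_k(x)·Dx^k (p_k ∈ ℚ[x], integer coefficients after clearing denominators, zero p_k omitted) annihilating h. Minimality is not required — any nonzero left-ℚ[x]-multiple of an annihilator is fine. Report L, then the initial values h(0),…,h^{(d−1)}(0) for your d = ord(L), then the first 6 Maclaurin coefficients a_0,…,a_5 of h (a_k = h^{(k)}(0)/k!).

L = (-160 + 256·x - 256·x^2) + (48 - 224·x + 384·x^2 - 256·x^3)·Dx + (-10 + 16·x - 16·x^2)·Dx^2 + (3 - 14·x + 24·x^2 - 16·x^3)·Dx^3  (order 3).
h: a_k = 4, 2, -20, 8, 48, 32, …
ICs: h(0) = 4, h′(0) = 2, h′′(0) = -40.

f: a_k = 3, 0, -24, 0, 32, 0, …
g: a_k = 1, 2, 4, 8, 16, 32, …
Sum ⇒ L₀ = lclm(L_f,L_g) in ℚ(x)⟨Dx⟩.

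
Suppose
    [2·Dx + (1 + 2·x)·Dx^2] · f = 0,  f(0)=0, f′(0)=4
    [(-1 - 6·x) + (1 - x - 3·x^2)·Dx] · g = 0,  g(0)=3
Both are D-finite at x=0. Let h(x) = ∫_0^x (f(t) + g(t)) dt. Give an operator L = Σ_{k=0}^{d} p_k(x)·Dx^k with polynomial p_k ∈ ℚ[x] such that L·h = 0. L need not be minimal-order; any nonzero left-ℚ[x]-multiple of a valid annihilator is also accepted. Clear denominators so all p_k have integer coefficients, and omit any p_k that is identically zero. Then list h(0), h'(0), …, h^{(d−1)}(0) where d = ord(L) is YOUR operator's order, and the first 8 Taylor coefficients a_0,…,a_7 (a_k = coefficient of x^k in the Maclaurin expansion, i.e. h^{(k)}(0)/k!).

f: a_k = 0, 4, -4, 16/3, -8, 64/5, -64/3, 256/7, …
g: a_k = 3, 3, 12, 21, 57, 120, 291, 651, …
h₀=f+g: left-lcm gives L₀, ord ≤ 3.
h=∫h₀ ⇒ L = L₀·Dx.
L = (-74 - 412·x - 948·x^2 - 864·x^3 - 648·x^4)·Dx^2 + (-17 - 212·x - 890·x^2 - 1644·x^3 - 1764·x^4 - 1080·x^5)·Dx^3 + (5 + 27·x + 33·x^2 - 68·x^3 - 276·x^4 - 396·x^5 - 216·x^6)·Dx^4  (order 4).
h: a_k = 0, 3, 7/2, 8/3, 79/12, 49/5, 332/15, 809/21, …
ICs: h(0) = 0, h′(0) = 3, h′′(0) = 7, h′′′(0) = 16.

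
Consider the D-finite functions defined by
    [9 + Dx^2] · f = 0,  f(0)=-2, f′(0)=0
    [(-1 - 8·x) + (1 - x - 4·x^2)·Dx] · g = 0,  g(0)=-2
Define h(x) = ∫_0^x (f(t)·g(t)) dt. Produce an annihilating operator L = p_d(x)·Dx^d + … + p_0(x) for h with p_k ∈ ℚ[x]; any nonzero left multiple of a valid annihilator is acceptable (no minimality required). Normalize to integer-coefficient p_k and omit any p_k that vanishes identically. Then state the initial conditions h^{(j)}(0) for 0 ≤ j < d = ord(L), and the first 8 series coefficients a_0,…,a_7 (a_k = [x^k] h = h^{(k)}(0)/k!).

L = (-1 + 9·x + 36·x^2)·Dx + (2 + 16·x)·Dx^2 + (-1 + x + 4·x^2)·Dx^3  (order 3).
h: a_k = 0, 4, 2, 2/3, 9/2, 79/10, 223/12, 5309/140, …
ICs: h(0) = 0, h′(0) = 4, h′′(0) = 4.

f: a_k = -2, 0, 9, 0, -27/4, 0, 81/40, 0, …
g: a_k = -2, -2, -10, -18, -58, -130, -362, -882, …
Sym-product of L_f,L_g gives L₀ (≤ ord 2).
h=∫h₀ ⇒ L = L₀·Dx.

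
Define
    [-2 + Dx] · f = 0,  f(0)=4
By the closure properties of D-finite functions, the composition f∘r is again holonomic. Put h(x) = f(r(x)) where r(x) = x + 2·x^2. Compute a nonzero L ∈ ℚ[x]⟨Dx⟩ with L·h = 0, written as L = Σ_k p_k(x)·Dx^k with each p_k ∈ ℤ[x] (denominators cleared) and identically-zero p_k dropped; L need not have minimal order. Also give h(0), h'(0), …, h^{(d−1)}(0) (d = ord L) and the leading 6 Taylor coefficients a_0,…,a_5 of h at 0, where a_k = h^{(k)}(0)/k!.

L = (-2 - 8·x) + Dx  (order 1).
h: a_k = 4, 8, 24, 112/3, 200/3, 432/5, …
ICs: h(0) = 4.

f: a_k = 4, 8, 8, 16/3, 8/3, 16/15, …
Change of var in L_f (x↦r) gives L₀.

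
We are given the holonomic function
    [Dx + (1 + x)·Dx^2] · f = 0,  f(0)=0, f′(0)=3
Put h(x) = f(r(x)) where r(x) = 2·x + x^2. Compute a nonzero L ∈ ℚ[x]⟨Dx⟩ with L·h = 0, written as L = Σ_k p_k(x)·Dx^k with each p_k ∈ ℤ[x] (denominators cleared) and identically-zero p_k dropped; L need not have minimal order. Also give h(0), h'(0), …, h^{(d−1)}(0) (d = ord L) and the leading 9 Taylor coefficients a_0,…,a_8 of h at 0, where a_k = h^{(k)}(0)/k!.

L = Dx + (1 + x)·Dx^2  (order 2).
h: a_k = 0, 6, -3, 2, -3/2, 6/5, -1, 6/7, -3/4, …
ICs: h(0) = 0, h′(0) = 6.

f: a_k = 0, 3, -3/2, 1, -3/4, 3/5, -1/2, 3/7, -3/8, …
h₀=f(r): pull back L_f along r ⇒ L₀.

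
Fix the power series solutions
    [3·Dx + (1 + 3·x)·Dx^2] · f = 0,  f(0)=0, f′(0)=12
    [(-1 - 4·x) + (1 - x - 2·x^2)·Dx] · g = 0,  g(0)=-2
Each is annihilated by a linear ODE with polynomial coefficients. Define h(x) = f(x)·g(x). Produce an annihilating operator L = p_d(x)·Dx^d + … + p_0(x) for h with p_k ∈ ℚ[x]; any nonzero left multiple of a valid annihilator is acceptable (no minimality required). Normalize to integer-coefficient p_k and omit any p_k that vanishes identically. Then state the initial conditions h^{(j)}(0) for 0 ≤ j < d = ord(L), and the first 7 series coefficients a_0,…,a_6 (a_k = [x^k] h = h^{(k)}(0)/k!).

L = (7 + 24·x) + (-1 + 17·x + 30·x^2)·Dx + (-1 - 2·x + 5·x^2 + 6·x^3)·Dx^2  (order 2).
h: a_k = 0, -24, 12, -108, 78, -2634/5, 3006/5, …
ICs: h(0) = 0, h′(0) = -24.

f: a_k = 0, 12, -18, 36, -81, 972/5, -486, …
g: a_k = -2, -2, -6, -10, -22, -42, -86, …
L₀ := L_f ⊗_s L_g (sym. prod.), ord ≤ 2.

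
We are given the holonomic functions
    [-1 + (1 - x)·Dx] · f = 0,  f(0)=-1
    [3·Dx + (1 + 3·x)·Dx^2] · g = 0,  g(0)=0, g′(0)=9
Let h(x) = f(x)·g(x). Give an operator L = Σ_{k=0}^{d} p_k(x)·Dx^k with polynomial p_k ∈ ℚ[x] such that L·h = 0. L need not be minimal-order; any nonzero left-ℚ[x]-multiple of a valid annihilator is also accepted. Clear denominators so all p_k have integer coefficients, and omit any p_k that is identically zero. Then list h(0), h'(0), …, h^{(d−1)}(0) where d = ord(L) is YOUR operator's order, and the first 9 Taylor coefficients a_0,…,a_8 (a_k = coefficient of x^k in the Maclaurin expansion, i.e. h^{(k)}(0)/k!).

f: a_k = -1, -1, -1, -1, -1, -1, -1, -1, -1, …
g: a_k = 0, 9, -27/2, 27, -243/4, 729/5, -729/2, 6561/7, -19683/8, …
L₀ := L_f ⊗_s L_g (sym. prod.), ord ≤ 2.
L = 3 + (-1 + 9·x)·Dx + (-1 - 2·x + 3·x^2)·Dx^2  (order 2).
h: a_k = 0, -9, 9/2, -45/2, 153/4, -2151/20, 5139/20, -95247/140, 498411/280, …
ICs: h(0) = 0, h′(0) = -9.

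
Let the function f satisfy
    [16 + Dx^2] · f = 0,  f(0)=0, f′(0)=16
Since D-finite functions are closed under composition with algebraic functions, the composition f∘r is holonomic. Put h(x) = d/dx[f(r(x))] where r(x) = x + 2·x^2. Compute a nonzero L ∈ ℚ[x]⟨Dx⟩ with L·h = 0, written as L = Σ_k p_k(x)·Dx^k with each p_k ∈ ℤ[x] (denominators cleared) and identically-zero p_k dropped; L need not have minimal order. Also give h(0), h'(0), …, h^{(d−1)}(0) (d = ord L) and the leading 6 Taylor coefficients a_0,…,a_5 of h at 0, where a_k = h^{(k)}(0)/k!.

L = (64 + 256·x + 1536·x^2 + 4096·x^3 + 4096·x^4) + (-12 - 48·x)·Dx + (1 + 8·x + 16·x^2)·Dx^2  (order 2).
h: a_k = 16, 64, -128, -1024, -7168/3, 0, …
ICs: h(0) = 16, h′(0) = 64.

f: a_k = 0, 16, 0, -128/3, 0, 512/15, …
Substitute x→r, Dx→(1/r')Dx; clear ⇒ L₀.
Differentiate: ansatz ord ≤ ord L₀ ⇒ L.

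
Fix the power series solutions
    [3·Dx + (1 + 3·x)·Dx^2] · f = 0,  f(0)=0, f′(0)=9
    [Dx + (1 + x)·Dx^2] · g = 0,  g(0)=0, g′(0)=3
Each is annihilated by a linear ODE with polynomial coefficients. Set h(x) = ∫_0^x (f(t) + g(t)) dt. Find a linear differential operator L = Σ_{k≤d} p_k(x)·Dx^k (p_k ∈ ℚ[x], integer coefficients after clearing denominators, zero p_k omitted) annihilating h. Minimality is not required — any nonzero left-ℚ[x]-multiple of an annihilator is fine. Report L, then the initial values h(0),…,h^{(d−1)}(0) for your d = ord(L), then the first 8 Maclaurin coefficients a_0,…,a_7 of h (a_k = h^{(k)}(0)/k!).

L = 6·Dx^2 + (8 + 12·x)·Dx^3 + (1 + 4·x + 3·x^2)·Dx^4  (order 4).
h: a_k = 0, 0, 6, -5, 7, -123/10, 122/5, -365/7, …
ICs: h(0) = 0, h′(0) = 0, h′′(0) = 12, h′′′(0) = -30.

f: a_k = 0, 9, -27/2, 27, -243/4, 729/5, -729/2, 6561/7, …
g: a_k = 0, 3, -3/2, 1, -3/4, 3/5, -1/2, 3/7, …
h₀=f+g: left-lcm gives L₀, ord ≤ 4.
Integrate: L := L₀·Dx.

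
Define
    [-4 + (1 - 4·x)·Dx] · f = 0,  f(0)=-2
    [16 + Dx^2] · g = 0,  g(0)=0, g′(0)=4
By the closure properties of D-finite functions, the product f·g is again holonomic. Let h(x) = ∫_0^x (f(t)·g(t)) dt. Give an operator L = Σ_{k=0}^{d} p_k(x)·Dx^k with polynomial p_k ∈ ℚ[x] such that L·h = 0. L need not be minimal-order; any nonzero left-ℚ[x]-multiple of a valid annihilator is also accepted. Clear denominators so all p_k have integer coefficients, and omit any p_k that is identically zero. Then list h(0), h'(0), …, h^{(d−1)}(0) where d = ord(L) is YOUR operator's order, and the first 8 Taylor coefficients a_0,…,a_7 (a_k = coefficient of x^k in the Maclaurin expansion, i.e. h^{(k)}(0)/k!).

L = (-16 + 64·x)·Dx + 8·Dx^2 + (-1 + 4·x)·Dx^3  (order 3).
h: a_k = 0, 0, -4, -32/3, -80/3, -256/3, -12928/45, -103424/105, …
ICs: h(0) = 0, h′(0) = 0, h′′(0) = -8.

f: a_k = -2, -8, -32, -128, -512, -2048, -8192, -32768, …
g: a_k = 0, 4, 0, -32/3, 0, 128/15, 0, -1024/315, …
f·g: L₀ = L_f ⊗_s L_g, ord ≤ 1·2.
∫: right-multiply L₀ by Dx.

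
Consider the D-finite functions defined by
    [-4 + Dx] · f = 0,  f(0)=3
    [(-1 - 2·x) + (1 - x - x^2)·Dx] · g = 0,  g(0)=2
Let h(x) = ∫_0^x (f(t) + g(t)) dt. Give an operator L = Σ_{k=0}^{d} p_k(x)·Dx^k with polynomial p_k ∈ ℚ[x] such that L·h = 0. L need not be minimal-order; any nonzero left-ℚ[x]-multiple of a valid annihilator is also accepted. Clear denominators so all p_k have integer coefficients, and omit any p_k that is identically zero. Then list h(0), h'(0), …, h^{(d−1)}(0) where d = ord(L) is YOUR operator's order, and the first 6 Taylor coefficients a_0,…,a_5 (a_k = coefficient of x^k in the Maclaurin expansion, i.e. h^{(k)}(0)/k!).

L = (8·x + 72·x^2 + 32·x^3)·Dx + (12 - 38·x - 22·x^2 + 32·x^3 + 16·x^4)·Dx^2 + (-3 + 9·x + x^2 - 10·x^3 - 4·x^4)·Dx^3  (order 3).
h: a_k = 0, 5, 7, 28/3, 19/2, 42/5, …
ICs: h(0) = 0, h′(0) = 5, h′′(0) = 14.

f: a_k = 3, 12, 24, 32, 32, 128/5, …
g: a_k = 2, 2, 4, 6, 10, 16, …
L₀ := lclm(L_f,L_g); ord L₀ ≤ 1+1.
∫: right-multiply L₀ by Dx.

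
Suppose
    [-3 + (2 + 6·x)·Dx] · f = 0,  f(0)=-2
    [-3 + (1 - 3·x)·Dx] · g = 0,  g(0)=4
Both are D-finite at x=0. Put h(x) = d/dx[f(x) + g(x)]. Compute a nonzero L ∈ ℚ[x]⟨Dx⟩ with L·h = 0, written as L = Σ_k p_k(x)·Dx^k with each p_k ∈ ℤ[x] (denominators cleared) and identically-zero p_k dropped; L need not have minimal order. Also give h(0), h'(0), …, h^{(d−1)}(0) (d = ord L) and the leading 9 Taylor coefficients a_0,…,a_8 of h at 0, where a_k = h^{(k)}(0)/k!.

f: a_k = -2, -3, 9/4, -27/8, 405/64, -1701/128, 15309/512, -72171/1024, 2814669/16384, …
g: a_k = 4, 12, 36, 108, 324, 972, 2916, 8748, 26244, …
Sum ⇒ L₀ = lclm(L_f,L_g) in ℚ(x)⟨Dx⟩.
h=h₀': d/dx-closure on L₀ ⇒ L.
L = (-162 - 162·x) + (-63 - 486·x - 567·x^2)·Dx + (10 + 18·x - 90·x^2 - 162·x^3)·Dx^2  (order 2).
h: a_k = 9, 153/2, 2511/8, 21141/16, 613575/128, 4524903/256, 62200467/1024, 432796365/2048, 23092351479/32768, …
ICs: h(0) = 9, h′(0) = 153/2.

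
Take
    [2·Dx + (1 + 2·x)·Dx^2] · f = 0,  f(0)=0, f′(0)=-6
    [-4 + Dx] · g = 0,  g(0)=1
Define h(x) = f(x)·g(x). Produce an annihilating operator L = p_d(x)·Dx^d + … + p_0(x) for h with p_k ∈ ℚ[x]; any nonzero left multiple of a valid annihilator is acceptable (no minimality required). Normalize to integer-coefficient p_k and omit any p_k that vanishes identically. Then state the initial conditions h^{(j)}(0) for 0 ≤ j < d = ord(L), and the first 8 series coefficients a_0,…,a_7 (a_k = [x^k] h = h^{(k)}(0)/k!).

f: a_k = 0, -6, 6, -8, 12, -96/5, 32, -384/7, …
g: a_k = 1, 4, 8, 32/3, 32/3, 128/15, 256/45, 1024/315, …
h₀=f·g: eliminate ⇒ L₀, order ≤ 2·1.
L = (8 + 32·x) + (-6 - 16·x)·Dx + (1 + 2·x)·Dx^2  (order 2).
h: a_k = 0, -6, -18, -32, -36, -176/5, -64/3, -2176/105, …
ICs: h(0) = 0, h′(0) = -6.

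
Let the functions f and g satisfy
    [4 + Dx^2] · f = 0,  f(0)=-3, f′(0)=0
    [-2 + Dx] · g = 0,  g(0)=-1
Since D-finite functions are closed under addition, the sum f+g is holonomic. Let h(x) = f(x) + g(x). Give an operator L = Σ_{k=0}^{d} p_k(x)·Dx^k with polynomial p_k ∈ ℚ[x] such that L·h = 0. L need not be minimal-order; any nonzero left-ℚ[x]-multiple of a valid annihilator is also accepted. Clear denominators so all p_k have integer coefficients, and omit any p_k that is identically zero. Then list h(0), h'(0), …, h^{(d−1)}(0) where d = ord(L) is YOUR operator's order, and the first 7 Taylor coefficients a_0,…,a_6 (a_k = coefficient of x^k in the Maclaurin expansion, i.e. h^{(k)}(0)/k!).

f: a_k = -3, 0, 6, 0, -2, 0, 4/15, …
g: a_k = -1, -2, -2, -4/3, -2/3, -4/15, -4/45, …
h₀=f+g: left-lcm gives L₀, ord ≤ 3.
L = -8 + 4·Dx - 2·Dx^2 + Dx^3  (order 3).
h: a_k = -4, -2, 4, -4/3, -8/3, -4/15, 8/45, …
ICs: h(0) = -4, h′(0) = -2, h′′(0) = 8.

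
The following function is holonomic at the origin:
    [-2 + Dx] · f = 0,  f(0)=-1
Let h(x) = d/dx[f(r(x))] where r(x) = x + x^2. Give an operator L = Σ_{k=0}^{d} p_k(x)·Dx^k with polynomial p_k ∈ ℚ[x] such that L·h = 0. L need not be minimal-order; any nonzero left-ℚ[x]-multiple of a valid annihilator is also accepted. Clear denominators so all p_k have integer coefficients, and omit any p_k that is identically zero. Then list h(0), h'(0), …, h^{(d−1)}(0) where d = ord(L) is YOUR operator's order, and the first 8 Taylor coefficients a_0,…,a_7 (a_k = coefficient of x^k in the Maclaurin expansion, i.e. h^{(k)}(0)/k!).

L = (4 + 8·x + 8·x^2) + (-1 - 2·x)·Dx  (order 1).
h: a_k = -2, -8, -16, -80/3, -104/3, -608/15, -1856/45, -12224/315, …
ICs: h(0) = -2.

f: a_k = -1, -2, -2, -4/3, -2/3, -4/15, -4/45, -8/315, …
Change of var in L_f (x↦r) gives L₀.
Differentiate: ansatz ord ≤ ord L₀ ⇒ L.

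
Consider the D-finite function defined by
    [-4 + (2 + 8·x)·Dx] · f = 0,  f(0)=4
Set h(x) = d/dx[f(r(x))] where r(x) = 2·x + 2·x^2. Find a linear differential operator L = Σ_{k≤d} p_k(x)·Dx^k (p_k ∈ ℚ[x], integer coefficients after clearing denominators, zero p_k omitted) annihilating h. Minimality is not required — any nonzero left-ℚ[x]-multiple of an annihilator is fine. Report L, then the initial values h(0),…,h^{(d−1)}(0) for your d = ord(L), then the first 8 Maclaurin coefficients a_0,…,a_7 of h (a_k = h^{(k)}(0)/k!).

L = -2 + (-1 - 10·x - 24·x^2 - 16·x^3)·Dx  (order 1).
h: a_k = 16, -32, 192, -1152, 7040, -43776, 275968, -1758208, …
ICs: h(0) = 16.

f: a_k = 4, 8, -8, 16, -40, 112, -336, 1056, …
L₀ from L_f via x↦r, Dx↦r'^{-1}Dx.
Derive L from L₀ (diff closure).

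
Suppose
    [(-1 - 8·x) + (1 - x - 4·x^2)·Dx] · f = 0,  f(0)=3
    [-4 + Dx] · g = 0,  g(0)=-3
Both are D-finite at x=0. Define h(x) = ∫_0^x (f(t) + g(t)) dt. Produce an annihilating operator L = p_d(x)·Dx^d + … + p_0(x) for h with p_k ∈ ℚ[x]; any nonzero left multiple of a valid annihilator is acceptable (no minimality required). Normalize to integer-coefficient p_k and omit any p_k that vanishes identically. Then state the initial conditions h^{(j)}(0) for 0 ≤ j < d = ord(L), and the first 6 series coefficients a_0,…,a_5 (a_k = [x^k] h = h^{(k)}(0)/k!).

L = (-24 + 16·x - 576·x^2 - 512·x^3)·Dx + (-6 + 56·x + 208·x^2 - 128·x^3 - 256·x^4)·Dx^2 + (3 - 15·x - 16·x^2 + 64·x^3 + 64·x^4)·Dx^3  (order 3).
h: a_k = 0, 0, -9/2, -3, -5/4, 11, …
ICs: h(0) = 0, h′(0) = 0, h′′(0) = -9.

f: a_k = 3, 3, 15, 27, 87, 195, …
g: a_k = -3, -12, -24, -32, -32, -128/5, …
h₀=f+g: left-lcm gives L₀, ord ≤ 2.
∫: right-multiply L₀ by Dx.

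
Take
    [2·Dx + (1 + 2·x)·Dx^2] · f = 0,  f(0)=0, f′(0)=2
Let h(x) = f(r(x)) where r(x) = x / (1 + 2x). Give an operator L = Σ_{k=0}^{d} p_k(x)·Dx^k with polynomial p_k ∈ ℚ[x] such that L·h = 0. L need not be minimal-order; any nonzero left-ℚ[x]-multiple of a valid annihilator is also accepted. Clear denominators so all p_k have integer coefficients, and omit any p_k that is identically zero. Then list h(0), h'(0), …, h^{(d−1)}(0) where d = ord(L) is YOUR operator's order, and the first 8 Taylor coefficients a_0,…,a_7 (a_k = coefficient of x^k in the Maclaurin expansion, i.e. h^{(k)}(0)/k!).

L = (6 + 16·x)·Dx + (1 + 6·x + 8·x^2)·Dx^2  (order 2).
h: a_k = 0, 2, -6, 56/3, -60, 992/5, -672, 16256/7, …
ICs: h(0) = 0, h′(0) = 2.

f: a_k = 0, 2, -2, 8/3, -4, 32/5, -32/3, 128/7, …
f∘r: x↦r, Dx↦Dx/r' in L_f ⇒ L₀.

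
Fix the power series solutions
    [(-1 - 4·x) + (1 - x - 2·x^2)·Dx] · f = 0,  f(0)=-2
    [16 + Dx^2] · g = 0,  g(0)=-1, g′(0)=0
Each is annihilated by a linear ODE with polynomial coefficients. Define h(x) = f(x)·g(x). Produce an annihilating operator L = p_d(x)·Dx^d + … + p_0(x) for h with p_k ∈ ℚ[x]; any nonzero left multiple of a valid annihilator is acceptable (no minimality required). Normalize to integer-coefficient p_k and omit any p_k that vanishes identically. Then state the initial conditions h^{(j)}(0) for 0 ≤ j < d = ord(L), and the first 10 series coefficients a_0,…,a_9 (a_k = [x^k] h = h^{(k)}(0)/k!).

L = (-12 + 16·x + 32·x^2) + (2 + 8·x)·Dx + (-1 + x + 2·x^2)·Dx^2  (order 2).
h: a_k = 2, 2, -10, -6, -14/3, -50/3, -1682/45, -3182/45, -44798/315, -29782/105, …
ICs: h(0) = 2, h′(0) = 2.

f: a_k = -2, -2, -6, -10, -22, -42, -86, -170, -342, -682, …
g: a_k = -1, 0, 8, 0, -32/3, 0, 256/45, 0, -512/315, 0, …
h₀=f·g: eliminate ⇒ L₀, order ≤ 1·2.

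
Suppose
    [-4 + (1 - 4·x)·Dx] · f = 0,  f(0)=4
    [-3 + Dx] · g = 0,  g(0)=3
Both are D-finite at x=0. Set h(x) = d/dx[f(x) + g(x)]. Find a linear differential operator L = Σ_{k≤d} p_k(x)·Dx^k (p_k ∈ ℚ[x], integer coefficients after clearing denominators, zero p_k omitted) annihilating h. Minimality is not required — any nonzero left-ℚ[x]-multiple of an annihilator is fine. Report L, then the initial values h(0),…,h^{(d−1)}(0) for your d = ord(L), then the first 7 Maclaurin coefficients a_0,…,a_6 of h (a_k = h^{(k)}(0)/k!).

L = (216 + 288·x) + (-87 - 72·x + 144·x^2)·Dx + (5 - 8·x - 48·x^2)·Dx^2  (order 2).
h: a_k = 25, 155, 1617/2, 8273/2, 164083/8, 3932889/40, 36700889/80, …
ICs: h(0) = 25, h′(0) = 155.

f: a_k = 4, 16, 64, 256, 1024, 4096, 16384, …
g: a_k = 3, 9, 27/2, 27/2, 81/8, 243/40, 243/80, …
L₀ := lclm(L_f,L_g); ord L₀ ≤ 1+1.
h₀' ⇒ L via d/dx closure of L₀.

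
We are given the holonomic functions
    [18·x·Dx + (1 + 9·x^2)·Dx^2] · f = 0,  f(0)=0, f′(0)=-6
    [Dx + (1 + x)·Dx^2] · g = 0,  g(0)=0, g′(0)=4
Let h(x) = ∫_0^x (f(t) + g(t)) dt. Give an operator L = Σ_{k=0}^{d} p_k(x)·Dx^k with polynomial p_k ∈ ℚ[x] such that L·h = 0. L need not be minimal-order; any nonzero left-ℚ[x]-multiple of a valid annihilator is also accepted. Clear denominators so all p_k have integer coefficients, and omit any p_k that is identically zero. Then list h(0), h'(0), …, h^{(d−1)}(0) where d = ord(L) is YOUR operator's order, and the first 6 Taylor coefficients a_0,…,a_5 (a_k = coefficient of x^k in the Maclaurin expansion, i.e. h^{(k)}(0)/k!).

L = (-18 - 54·x + 486·x^2 + 162·x^3)·Dx^2 + (-20 - 36·x + 432·x^2 + 972·x^3 + 324·x^4)·Dx^3 + (-1 + 17·x + 18·x^2 + 162·x^3 + 243·x^4 + 81·x^5)·Dx^4  (order 4).
h: a_k = 0, 0, -1, -2/3, 29/6, -1/5, …
ICs: h(0) = 0, h′(0) = 0, h′′(0) = -2, h′′′(0) = -4.

f: a_k = 0, -6, 0, 18, 0, -486/5, …
g: a_k = 0, 4, -2, 4/3, -1, 4/5, …
f+g: L₀ = lclm(L_f,L_g), ord ≤ 2+2.
h=∫₀ˣh₀: take L = L₀·Dx.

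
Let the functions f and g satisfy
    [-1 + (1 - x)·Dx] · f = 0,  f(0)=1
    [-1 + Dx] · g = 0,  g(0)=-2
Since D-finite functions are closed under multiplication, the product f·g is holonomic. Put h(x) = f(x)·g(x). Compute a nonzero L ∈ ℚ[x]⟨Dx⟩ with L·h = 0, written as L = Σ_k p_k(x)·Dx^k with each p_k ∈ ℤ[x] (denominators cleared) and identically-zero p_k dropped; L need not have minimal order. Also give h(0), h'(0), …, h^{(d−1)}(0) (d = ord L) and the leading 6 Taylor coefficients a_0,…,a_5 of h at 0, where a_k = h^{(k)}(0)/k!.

f: a_k = 1, 1, 1, 1, 1, 1, …
g: a_k = -2, -2, -1, -1/3, -1/12, -1/60, …
L₀ := L_f ⊗_s L_g (sym. prod.), ord ≤ 1.
L = (2 - x) + (-1 + x)·Dx  (order 1).
h: a_k = -2, -4, -5, -16/3, -65/12, -163/30, …
ICs: h(0) = -2.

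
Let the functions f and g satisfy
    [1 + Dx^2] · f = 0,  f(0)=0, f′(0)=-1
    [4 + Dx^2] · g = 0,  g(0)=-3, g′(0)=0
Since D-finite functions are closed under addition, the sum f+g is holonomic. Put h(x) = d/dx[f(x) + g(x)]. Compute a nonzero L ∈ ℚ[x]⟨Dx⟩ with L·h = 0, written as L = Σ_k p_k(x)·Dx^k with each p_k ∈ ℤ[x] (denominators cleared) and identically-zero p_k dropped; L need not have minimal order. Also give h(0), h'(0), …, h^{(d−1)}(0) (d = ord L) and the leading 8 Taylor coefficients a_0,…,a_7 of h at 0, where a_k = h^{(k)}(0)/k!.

L = 4 + 5·Dx^2 + Dx^4  (order 4).
h: a_k = -1, 12, 1/2, -8, -1/24, 8/5, 1/720, -16/105, …
ICs: h(0) = -1, h′(0) = 12, h′′(0) = 1, h′′′(0) = -48.

f: a_k = 0, -1, 0, 1/6, 0, -1/120, 0, 1/5040, …
g: a_k = -3, 0, 6, 0, -2, 0, 4/15, 0, …
Weyl lclm of L_f,L_g ⇒ L₀ (ord ≤ 4).
h₀' ⇒ L via d/dx closure of L₀.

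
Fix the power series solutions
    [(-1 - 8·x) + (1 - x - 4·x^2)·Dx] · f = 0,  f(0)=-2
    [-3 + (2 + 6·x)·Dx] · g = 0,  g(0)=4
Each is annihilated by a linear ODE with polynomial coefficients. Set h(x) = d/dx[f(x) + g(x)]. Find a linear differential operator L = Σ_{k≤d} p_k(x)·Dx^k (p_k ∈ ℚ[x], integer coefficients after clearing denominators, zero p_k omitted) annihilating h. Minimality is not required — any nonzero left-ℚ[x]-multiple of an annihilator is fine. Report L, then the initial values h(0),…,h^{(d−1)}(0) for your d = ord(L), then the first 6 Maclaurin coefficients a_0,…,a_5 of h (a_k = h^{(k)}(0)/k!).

f: a_k = -2, -2, -10, -18, -58, -130, …
g: a_k = 4, 6, -9/2, 27/4, -405/32, 1701/64, …
f+g: L₀ = lclm(L_f,L_g), ord ≤ 1+1.
Differentiate: ansatz ord ≤ ord L₀ ⇒ L.
L = (-594 - 4230·x - 12960·x^2 - 14400·x^3 - 17280·x^4) + (-189 - 3054·x - 16389·x^2 - 38544·x^3 - 55440·x^4 - 51840·x^5)·Dx + (46 + 350·x + 794·x^2 - 198·x^3 - 5376·x^4 - 13920·x^5 - 11520·x^6)·Dx^2  (order 2).
h: a_k = 4, -29, -135/4, -2261/8, -33095/64, -323943/128, …
ICs: h(0) = 4, h′(0) = -29.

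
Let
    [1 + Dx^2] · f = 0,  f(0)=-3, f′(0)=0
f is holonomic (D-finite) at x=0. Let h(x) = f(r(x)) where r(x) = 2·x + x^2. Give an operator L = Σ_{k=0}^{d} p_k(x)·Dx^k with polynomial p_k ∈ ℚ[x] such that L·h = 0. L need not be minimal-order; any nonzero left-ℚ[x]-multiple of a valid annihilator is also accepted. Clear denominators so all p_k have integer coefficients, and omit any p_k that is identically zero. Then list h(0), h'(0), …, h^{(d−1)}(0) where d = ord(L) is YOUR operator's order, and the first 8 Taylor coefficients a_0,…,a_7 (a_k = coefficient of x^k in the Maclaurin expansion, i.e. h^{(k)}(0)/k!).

L = (4 + 12·x + 12·x^2 + 4·x^3) - Dx + (1 + x)·Dx^2  (order 2).
h: a_k = -3, 0, 6, 6, -1/2, -4, -41/15, -1/5, …
ICs: h(0) = -3, h′(0) = 0.

f: a_k = -3, 0, 3/2, 0, -1/8, 0, 1/240, 0, …
Change of var in L_f (x↦r) gives L₀.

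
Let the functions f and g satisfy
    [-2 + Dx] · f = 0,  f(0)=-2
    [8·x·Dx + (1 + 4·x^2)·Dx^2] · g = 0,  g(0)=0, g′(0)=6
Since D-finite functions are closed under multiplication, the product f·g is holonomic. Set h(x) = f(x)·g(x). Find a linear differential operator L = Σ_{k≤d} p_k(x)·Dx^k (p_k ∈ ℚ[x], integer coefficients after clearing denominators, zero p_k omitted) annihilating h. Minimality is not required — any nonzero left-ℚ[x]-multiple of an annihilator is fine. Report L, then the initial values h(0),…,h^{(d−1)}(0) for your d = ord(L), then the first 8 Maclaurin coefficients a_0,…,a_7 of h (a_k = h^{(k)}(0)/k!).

f: a_k = -2, -4, -4, -8/3, -4/3, -8/15, -8/45, -16/315, …
g: a_k = 0, 6, 0, -8, 0, 96/5, 0, -384/7, …
f·g: L₀ = L_f ⊗_s L_g, ord ≤ 1·2.
L = (4 - 16·x + 16·x^2) + (-4 + 8·x - 16·x^2)·Dx + (1 + 4·x^2)·Dx^2  (order 2).
h: a_k = 0, -12, -24, -8, 16, -72/5, -176/3, 1488/35, …
ICs: h(0) = 0, h′(0) = -12.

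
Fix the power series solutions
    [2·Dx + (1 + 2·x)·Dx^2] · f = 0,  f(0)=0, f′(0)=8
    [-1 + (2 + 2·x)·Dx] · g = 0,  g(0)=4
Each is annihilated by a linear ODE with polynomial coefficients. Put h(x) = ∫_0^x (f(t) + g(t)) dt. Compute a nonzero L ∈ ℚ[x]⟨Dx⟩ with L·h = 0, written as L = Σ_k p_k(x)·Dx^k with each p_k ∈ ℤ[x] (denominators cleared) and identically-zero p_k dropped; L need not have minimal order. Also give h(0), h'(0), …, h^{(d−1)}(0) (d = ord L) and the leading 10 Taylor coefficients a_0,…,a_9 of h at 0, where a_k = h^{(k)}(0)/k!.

L = (10 + 4·x)·Dx^2 + (29 + 52·x + 20·x^2)·Dx^3 + (6 + 22·x + 24·x^2 + 8·x^3)·Dx^4  (order 4).
h: a_k = 0, 4, 5, -17/6, 131/48, -517/160, 8227/1920, -32831/5376, 262375/28672, -1049005/73728, …
ICs: h(0) = 0, h′(0) = 4, h′′(0) = 10, h′′′(0) = -17.

f: a_k = 0, 8, -8, 32/3, -16, 128/5, -128/3, 512/7, -128, 2048/9, …
g: a_k = 4, 2, -1/2, 1/4, -5/32, 7/64, -21/256, 33/512, -429/8192, 715/16384, …
Sum ⇒ L₀ = lclm(L_f,L_g) in ℚ(x)⟨Dx⟩.
h=∫₀ˣh₀: take L = L₀·Dx.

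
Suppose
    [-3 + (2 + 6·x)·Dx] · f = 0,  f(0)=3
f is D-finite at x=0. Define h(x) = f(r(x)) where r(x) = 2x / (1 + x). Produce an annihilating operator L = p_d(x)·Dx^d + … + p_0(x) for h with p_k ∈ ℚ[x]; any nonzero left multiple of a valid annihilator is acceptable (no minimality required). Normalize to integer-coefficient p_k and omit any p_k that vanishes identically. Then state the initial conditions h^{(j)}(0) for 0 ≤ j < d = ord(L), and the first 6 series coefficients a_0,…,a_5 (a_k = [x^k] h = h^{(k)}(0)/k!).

f: a_k = 3, 9/2, -27/8, 81/16, -1215/128, 5103/256, …
Change of var in L_f (x↦r) gives L₀.
L = -3 + (1 + 8·x + 7·x^2)·Dx  (order 1).
h: a_k = 3, 9, -45/2, 153/2, -2583/8, 12411/8, …
ICs: h(0) = 3.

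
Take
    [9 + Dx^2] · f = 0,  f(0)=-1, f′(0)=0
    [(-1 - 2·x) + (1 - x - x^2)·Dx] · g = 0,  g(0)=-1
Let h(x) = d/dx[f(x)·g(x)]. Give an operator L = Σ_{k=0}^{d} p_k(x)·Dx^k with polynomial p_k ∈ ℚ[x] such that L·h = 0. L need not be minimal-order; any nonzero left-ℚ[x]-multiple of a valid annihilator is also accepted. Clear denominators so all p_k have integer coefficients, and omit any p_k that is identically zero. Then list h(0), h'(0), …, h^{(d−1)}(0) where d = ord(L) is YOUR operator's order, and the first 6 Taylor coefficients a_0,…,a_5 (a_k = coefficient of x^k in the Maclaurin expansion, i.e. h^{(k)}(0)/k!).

f: a_k = -1, 0, 9/2, 0, -27/8, 0, …
g: a_k = -1, -1, -2, -3, -5, -8, …
h₀=f·g: eliminate ⇒ L₀, order ≤ 2·1.
h=h₀': d/dx-closure on L₀ ⇒ L.
L = (3 - 162·x - 81·x^2 + 162·x^3 + 81·x^4) + (-12 - 6·x + 54·x^2 + 36·x^3)·Dx + (7 - 16·x - 7·x^2 + 18·x^3 + 9·x^4)·Dx^2  (order 2).
h: a_k = 1, -5, -9/2, -5/2, -85/8, -903/40, …
ICs: h(0) = 1, h′(0) = -5.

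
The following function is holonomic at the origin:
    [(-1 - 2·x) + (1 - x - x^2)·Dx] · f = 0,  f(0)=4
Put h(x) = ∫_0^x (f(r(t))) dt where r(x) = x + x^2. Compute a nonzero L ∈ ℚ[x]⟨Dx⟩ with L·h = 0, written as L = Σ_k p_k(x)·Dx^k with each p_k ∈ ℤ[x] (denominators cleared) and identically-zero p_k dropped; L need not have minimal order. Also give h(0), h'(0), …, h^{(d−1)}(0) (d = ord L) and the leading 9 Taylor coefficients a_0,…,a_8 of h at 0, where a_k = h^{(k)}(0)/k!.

L = (1 + 4·x + 6·x^2 + 4·x^3)·Dx + (-1 + x + 2·x^2 + 2·x^3 + x^4)·Dx^2  (order 2).
h: a_k = 0, 4, 2, 4, 7, 64/5, 74/3, 344/7, 199/2, …
ICs: h(0) = 0, h′(0) = 4.

f: a_k = 4, 4, 8, 12, 20, 32, 52, 84, 136, …
h₀=f(r): pull back L_f along r ⇒ L₀.
Integrate: L := L₀·Dx.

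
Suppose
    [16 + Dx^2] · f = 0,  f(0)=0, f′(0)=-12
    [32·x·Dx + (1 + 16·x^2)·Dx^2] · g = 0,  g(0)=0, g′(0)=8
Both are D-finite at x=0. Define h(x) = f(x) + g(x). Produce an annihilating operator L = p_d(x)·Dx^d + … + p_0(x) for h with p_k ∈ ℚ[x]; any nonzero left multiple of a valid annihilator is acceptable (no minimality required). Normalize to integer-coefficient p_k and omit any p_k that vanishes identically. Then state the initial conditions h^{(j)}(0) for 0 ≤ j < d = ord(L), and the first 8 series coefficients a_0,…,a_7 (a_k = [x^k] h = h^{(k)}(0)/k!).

f: a_k = 0, -12, 0, 32, 0, -128/5, 0, 1024/105, …
g: a_k = 0, 8, 0, -128/3, 0, 2048/5, 0, -32768/7, …
L₀ := lclm(L_f,L_g); ord L₀ ≤ 2+2.
L = (-5632·x + 114688·x^3 + 131072·x^5)·Dx + (-16 + 1792·x^2 + 36864·x^4 + 65536·x^6)·Dx^2 + (-352·x + 7168·x^3 + 8192·x^5)·Dx^3 + (-1 + 112·x^2 + 2304·x^4 + 4096·x^6)·Dx^4  (order 4).
h: a_k = 0, -4, 0, -32/3, 0, 384, 0, -490496/105, …
ICs: h(0) = 0, h′(0) = -4, h′′(0) = 0, h′′′(0) = -64.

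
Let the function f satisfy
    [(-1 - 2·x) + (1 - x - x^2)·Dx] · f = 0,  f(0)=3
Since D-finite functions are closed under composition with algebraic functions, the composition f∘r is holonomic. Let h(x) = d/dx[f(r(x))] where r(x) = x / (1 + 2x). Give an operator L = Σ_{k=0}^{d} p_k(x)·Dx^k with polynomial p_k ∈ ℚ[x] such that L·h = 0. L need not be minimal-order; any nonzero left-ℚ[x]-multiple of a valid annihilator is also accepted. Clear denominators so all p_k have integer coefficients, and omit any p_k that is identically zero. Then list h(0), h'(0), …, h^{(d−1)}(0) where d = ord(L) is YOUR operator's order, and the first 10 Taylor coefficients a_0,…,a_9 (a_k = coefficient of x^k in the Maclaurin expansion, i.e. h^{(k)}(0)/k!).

f: a_k = 3, 3, 6, 9, 15, 24, 39, 63, 102, 165, …
L₀ from L_f via x↦r, Dx↦r'^{-1}Dx.
h₀' ⇒ L via d/dx closure of L₀.
L = (-6·x - 18·x^2 - 16·x^3) + (-1 - 9·x - 27·x^2 - 30·x^3 - 8·x^4)·Dx  (order 1).
h: a_k = 3, 0, -9, 36, -120, 378, -1155, 3456, -10179, 29610, …
ICs: h(0) = 3.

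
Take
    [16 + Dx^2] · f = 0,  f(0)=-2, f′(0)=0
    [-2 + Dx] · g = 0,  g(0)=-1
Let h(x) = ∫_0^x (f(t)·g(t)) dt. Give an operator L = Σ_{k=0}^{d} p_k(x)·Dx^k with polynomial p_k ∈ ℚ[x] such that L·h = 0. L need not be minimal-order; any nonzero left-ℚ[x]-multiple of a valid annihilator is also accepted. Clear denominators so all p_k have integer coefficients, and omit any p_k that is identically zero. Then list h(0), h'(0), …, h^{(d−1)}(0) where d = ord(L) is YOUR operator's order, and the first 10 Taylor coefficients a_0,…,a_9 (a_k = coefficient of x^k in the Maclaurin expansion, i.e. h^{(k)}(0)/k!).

f: a_k = -2, 0, 16, 0, -64/3, 0, 512/45, 0, -1024/315, 0, …
g: a_k = -1, -2, -2, -4/3, -2/3, -4/15, -4/45, -8/315, -2/315, -4/2835, …
L₀ := L_f ⊗_s L_g (sym. prod.), ord ≤ 2.
h=∫h₀ ⇒ L = L₀·Dx.
L = 20·Dx - 4·Dx^2 + Dx^3  (order 3).
h: a_k = 0, 2, 2, -4, -22/3, -28/15, 164/45, 104/35, 58/315, -2108/2835, …
ICs: h(0) = 0, h′(0) = 2, h′′(0) = 4.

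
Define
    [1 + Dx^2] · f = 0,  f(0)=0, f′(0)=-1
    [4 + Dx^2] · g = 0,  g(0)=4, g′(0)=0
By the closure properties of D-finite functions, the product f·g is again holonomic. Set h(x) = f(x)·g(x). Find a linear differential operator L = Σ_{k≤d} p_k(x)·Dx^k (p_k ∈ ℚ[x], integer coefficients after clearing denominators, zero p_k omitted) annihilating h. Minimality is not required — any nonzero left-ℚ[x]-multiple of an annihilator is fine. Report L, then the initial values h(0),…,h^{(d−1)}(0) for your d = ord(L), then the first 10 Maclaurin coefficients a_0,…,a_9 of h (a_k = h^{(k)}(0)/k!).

L = 9 + 10·Dx^2 + Dx^4  (order 4).
h: a_k = 0, -4, 0, 26/3, 0, -121/30, 0, 1093/1260, 0, -9841/90720, …
ICs: h(0) = 0, h′(0) = -4, h′′(0) = 0, h′′′(0) = 52.

f: a_k = 0, -1, 0, 1/6, 0, -1/120, 0, 1/5040, 0, -1/362880, …
g: a_k = 4, 0, -8, 0, 8/3, 0, -16/45, 0, 8/315, 0, …
f·g: L₀ = L_f ⊗_s L_g, ord ≤ 2·2.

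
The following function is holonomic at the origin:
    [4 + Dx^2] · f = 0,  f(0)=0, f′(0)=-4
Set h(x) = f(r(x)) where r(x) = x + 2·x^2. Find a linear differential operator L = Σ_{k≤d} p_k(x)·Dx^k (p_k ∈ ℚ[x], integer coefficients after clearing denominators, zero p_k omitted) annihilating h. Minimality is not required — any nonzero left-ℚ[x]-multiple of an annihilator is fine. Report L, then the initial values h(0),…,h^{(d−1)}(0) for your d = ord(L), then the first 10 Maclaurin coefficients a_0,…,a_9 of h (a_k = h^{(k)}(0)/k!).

L = (4 + 48·x + 192·x^2 + 256·x^3) - 4·Dx + (1 + 4·x)·Dx^2  (order 2).
h: a_k = 0, -4, -8, 8/3, 16, 472/15, 16, -6704/315, -1888/45, -108872/2835, …
ICs: h(0) = 0, h′(0) = -4.

f: a_k = 0, -4, 0, 8/3, 0, -8/15, 0, 16/315, 0, -8/2835, …
f∘r: x↦r, Dx↦Dx/r' in L_f ⇒ L₀.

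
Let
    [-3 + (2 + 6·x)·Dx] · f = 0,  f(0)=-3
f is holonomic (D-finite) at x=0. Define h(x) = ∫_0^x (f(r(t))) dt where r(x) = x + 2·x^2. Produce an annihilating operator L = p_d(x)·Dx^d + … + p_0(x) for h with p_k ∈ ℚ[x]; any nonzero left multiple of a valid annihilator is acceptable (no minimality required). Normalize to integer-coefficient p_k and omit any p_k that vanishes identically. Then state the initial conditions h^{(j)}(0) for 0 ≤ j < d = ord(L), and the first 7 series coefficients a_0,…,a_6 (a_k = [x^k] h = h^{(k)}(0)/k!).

L = (-3 - 12·x)·Dx + (2 + 6·x + 12·x^2)·Dx^2  (order 2).
h: a_k = 0, -3, -9/4, -15/8, 135/64, -189/128, -405/512, …
ICs: h(0) = 0, h′(0) = -3.

f: a_k = -3, -9/2, 27/8, -81/16, 1215/128, -5103/256, 45927/1024, …
Change of var in L_f (x↦r) gives L₀.
h=∫h₀ ⇒ L = L₀·Dx.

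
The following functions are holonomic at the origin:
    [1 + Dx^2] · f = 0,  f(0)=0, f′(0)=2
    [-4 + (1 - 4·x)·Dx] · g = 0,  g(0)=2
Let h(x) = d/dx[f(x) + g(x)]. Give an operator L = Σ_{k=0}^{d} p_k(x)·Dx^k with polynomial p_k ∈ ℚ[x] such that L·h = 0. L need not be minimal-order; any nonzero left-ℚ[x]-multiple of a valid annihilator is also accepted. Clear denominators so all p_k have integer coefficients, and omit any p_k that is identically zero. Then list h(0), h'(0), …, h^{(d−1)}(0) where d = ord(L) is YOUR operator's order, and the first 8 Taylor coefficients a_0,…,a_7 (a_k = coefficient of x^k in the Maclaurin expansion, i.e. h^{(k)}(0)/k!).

f: a_k = 0, 2, 0, -1/3, 0, 1/60, 0, -1/2520, …
g: a_k = 2, 8, 32, 128, 512, 2048, 8192, 32768, …
f+g: L₀ = lclm(L_f,L_g), ord ≤ 2+1.
h=h₀': d/dx-closure on L₀ ⇒ L.
L = (1544 - 64·x + 128·x^2) + (-97 + 396·x - 48·x^2 + 64·x^3)·Dx + (1544 - 64·x + 128·x^2)·Dx^2 + (-97 + 396·x - 48·x^2 + 64·x^3)·Dx^3  (order 3).
h: a_k = 10, 64, 383, 2048, 122881/12, 49152, 82575359/360, 1048576, …
ICs: h(0) = 10, h′(0) = 64, h′′(0) = 766.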